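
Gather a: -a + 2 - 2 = -a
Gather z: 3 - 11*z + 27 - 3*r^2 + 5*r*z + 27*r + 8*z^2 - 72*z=-3*r^2 + 27*r + 8*z^2 + z*(5*r - 83) + 30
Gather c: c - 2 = c - 2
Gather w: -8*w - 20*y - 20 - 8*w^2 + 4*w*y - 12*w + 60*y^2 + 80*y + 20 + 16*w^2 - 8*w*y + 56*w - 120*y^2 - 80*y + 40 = 8*w^2 + w*(36 - 4*y) - 60*y^2 - 20*y + 40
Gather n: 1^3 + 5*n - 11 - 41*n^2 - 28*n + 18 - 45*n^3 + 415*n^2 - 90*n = -45*n^3 + 374*n^2 - 113*n + 8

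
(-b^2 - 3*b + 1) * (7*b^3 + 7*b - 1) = -7*b^5 - 21*b^4 - 20*b^2 + 10*b - 1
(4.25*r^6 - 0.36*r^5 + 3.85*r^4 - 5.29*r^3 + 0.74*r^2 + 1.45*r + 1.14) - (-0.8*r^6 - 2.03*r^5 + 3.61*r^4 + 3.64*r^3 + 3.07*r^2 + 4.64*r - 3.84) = 5.05*r^6 + 1.67*r^5 + 0.24*r^4 - 8.93*r^3 - 2.33*r^2 - 3.19*r + 4.98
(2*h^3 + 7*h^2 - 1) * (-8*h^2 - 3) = -16*h^5 - 56*h^4 - 6*h^3 - 13*h^2 + 3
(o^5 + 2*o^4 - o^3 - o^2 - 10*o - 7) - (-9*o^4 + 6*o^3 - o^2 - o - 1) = o^5 + 11*o^4 - 7*o^3 - 9*o - 6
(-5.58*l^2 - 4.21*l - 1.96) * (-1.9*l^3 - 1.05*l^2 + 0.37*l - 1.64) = 10.602*l^5 + 13.858*l^4 + 6.0799*l^3 + 9.6515*l^2 + 6.1792*l + 3.2144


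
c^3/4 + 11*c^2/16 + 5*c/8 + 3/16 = (c/4 + 1/4)*(c + 3/4)*(c + 1)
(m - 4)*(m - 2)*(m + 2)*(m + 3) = m^4 - m^3 - 16*m^2 + 4*m + 48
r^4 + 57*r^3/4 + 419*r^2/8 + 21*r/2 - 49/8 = (r - 1/4)*(r + 1/2)*(r + 7)^2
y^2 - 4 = (y - 2)*(y + 2)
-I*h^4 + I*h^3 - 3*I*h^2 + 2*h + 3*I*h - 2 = (h - 1)*(h - 2*I)*(h + I)*(-I*h + 1)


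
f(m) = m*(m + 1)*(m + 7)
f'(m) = m*(m + 1) + m*(m + 7) + (m + 1)*(m + 7) = 3*m^2 + 16*m + 7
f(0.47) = 5.16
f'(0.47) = 15.18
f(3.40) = 155.58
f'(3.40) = 96.08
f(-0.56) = -1.59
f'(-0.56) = -1.02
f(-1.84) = 7.98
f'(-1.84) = -12.28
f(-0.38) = -1.56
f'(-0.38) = 1.35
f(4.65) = 306.07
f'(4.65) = 146.27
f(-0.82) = -0.91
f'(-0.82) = -4.10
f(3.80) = 196.99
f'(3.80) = 111.12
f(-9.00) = -144.00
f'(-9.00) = 106.00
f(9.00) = 1440.00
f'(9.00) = 394.00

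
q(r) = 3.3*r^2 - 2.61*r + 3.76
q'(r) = 6.6*r - 2.61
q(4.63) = 62.42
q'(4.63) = 27.95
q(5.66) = 94.70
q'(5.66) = 34.75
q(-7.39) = 203.27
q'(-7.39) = -51.38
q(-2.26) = 26.51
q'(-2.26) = -17.53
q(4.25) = 52.27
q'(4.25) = 25.44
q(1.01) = 4.49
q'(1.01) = 4.06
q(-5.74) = 127.47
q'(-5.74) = -40.49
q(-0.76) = 7.65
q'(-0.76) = -7.63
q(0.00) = 3.76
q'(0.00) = -2.61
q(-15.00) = 785.41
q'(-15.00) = -101.61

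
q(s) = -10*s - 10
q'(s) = -10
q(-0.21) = -7.90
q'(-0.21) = -10.00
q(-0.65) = -3.50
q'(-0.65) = -10.00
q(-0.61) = -3.90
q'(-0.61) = -10.00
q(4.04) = -50.40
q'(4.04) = -10.00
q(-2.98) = 19.80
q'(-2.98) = -10.00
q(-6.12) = 51.20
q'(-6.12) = -10.00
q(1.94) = -29.40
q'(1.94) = -10.00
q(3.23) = -42.30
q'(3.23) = -10.00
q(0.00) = -10.00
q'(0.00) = -10.00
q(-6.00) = 50.00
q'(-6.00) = -10.00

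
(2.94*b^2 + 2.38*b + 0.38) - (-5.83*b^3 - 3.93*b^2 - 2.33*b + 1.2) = 5.83*b^3 + 6.87*b^2 + 4.71*b - 0.82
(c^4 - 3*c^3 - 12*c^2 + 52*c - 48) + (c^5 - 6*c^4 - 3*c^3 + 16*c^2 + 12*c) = c^5 - 5*c^4 - 6*c^3 + 4*c^2 + 64*c - 48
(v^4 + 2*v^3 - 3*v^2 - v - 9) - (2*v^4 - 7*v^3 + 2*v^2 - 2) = -v^4 + 9*v^3 - 5*v^2 - v - 7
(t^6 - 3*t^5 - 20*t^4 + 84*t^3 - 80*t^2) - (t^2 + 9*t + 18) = t^6 - 3*t^5 - 20*t^4 + 84*t^3 - 81*t^2 - 9*t - 18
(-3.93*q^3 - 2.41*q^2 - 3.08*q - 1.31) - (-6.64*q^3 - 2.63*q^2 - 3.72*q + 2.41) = 2.71*q^3 + 0.22*q^2 + 0.64*q - 3.72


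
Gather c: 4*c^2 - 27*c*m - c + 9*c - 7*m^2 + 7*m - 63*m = 4*c^2 + c*(8 - 27*m) - 7*m^2 - 56*m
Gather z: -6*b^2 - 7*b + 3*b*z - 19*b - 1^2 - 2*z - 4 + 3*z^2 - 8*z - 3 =-6*b^2 - 26*b + 3*z^2 + z*(3*b - 10) - 8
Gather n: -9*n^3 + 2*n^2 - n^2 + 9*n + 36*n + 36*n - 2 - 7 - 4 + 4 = -9*n^3 + n^2 + 81*n - 9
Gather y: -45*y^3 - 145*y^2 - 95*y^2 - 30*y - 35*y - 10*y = -45*y^3 - 240*y^2 - 75*y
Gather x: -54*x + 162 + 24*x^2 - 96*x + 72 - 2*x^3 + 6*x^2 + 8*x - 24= -2*x^3 + 30*x^2 - 142*x + 210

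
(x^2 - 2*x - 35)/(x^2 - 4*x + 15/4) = 4*(x^2 - 2*x - 35)/(4*x^2 - 16*x + 15)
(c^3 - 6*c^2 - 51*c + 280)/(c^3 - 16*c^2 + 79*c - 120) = (c + 7)/(c - 3)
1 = 1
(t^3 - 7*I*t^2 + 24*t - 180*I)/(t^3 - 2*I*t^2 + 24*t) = (t^2 - I*t + 30)/(t*(t + 4*I))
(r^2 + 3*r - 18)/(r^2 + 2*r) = (r^2 + 3*r - 18)/(r*(r + 2))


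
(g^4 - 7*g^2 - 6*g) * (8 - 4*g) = -4*g^5 + 8*g^4 + 28*g^3 - 32*g^2 - 48*g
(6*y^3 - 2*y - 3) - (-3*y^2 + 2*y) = 6*y^3 + 3*y^2 - 4*y - 3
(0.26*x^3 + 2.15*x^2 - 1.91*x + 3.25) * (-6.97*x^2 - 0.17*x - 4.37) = -1.8122*x^5 - 15.0297*x^4 + 11.811*x^3 - 31.7233*x^2 + 7.7942*x - 14.2025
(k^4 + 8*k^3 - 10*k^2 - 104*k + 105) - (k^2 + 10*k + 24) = k^4 + 8*k^3 - 11*k^2 - 114*k + 81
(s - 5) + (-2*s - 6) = -s - 11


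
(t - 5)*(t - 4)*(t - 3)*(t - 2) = t^4 - 14*t^3 + 71*t^2 - 154*t + 120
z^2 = z^2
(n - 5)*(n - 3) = n^2 - 8*n + 15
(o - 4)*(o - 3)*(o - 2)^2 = o^4 - 11*o^3 + 44*o^2 - 76*o + 48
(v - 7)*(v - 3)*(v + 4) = v^3 - 6*v^2 - 19*v + 84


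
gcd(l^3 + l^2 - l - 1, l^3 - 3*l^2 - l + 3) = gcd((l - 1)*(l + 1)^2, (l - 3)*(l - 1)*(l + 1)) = l^2 - 1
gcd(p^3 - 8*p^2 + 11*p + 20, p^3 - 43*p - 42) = p + 1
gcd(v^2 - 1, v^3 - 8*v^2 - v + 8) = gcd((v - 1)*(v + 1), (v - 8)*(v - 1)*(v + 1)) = v^2 - 1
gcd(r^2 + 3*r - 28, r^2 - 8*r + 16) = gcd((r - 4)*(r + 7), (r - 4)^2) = r - 4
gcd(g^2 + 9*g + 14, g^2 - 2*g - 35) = 1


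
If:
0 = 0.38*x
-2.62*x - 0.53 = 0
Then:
No Solution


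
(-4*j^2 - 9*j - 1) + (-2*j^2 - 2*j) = -6*j^2 - 11*j - 1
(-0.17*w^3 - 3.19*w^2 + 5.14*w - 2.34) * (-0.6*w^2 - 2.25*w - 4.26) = 0.102*w^5 + 2.2965*w^4 + 4.8177*w^3 + 3.4284*w^2 - 16.6314*w + 9.9684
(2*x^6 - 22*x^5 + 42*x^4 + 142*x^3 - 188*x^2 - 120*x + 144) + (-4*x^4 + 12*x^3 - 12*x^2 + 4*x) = 2*x^6 - 22*x^5 + 38*x^4 + 154*x^3 - 200*x^2 - 116*x + 144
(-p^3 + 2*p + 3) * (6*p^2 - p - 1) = -6*p^5 + p^4 + 13*p^3 + 16*p^2 - 5*p - 3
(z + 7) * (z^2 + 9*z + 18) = z^3 + 16*z^2 + 81*z + 126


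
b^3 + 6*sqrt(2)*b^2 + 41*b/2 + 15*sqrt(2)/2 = (b + sqrt(2)/2)*(b + 5*sqrt(2)/2)*(b + 3*sqrt(2))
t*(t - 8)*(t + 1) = t^3 - 7*t^2 - 8*t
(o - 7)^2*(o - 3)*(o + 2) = o^4 - 15*o^3 + 57*o^2 + 35*o - 294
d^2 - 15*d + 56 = (d - 8)*(d - 7)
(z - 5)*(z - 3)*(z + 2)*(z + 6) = z^4 - 37*z^2 + 24*z + 180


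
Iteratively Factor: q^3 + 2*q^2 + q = (q + 1)*(q^2 + q) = (q + 1)^2*(q)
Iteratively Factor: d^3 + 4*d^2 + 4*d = (d + 2)*(d^2 + 2*d) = (d + 2)^2*(d)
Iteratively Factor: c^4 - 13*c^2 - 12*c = (c - 4)*(c^3 + 4*c^2 + 3*c) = (c - 4)*(c + 3)*(c^2 + c) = (c - 4)*(c + 1)*(c + 3)*(c)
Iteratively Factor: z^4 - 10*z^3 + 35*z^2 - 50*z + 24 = (z - 2)*(z^3 - 8*z^2 + 19*z - 12) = (z - 2)*(z - 1)*(z^2 - 7*z + 12) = (z - 3)*(z - 2)*(z - 1)*(z - 4)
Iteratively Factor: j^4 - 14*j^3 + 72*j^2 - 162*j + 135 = (j - 5)*(j^3 - 9*j^2 + 27*j - 27) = (j - 5)*(j - 3)*(j^2 - 6*j + 9) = (j - 5)*(j - 3)^2*(j - 3)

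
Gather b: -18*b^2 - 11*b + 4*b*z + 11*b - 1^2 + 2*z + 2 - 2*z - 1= -18*b^2 + 4*b*z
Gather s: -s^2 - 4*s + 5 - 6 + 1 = -s^2 - 4*s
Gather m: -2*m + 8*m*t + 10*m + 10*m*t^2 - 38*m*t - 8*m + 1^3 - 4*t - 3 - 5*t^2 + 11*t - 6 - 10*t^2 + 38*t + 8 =m*(10*t^2 - 30*t) - 15*t^2 + 45*t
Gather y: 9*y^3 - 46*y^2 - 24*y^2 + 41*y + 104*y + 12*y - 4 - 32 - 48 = 9*y^3 - 70*y^2 + 157*y - 84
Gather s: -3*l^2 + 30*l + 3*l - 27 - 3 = -3*l^2 + 33*l - 30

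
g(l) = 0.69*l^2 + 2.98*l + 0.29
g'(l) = 1.38*l + 2.98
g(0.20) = 0.91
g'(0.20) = 3.26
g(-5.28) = 3.79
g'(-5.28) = -4.31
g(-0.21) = -0.31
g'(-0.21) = 2.69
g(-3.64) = -1.41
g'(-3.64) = -2.04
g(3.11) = 16.23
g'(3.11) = 7.27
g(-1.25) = -2.36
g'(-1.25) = 1.26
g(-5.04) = 2.80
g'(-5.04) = -3.98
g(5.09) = 33.33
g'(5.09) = 10.00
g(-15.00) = 110.84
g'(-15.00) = -17.72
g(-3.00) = -2.44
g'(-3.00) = -1.16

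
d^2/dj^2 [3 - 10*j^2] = -20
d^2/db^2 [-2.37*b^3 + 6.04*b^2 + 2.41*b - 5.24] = 12.08 - 14.22*b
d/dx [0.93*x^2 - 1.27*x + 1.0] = 1.86*x - 1.27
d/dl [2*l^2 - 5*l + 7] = 4*l - 5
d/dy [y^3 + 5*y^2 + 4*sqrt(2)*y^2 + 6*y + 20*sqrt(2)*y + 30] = 3*y^2 + 10*y + 8*sqrt(2)*y + 6 + 20*sqrt(2)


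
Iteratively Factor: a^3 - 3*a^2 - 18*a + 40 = (a - 2)*(a^2 - a - 20) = (a - 2)*(a + 4)*(a - 5)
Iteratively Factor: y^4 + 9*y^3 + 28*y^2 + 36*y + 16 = (y + 2)*(y^3 + 7*y^2 + 14*y + 8) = (y + 2)*(y + 4)*(y^2 + 3*y + 2) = (y + 2)^2*(y + 4)*(y + 1)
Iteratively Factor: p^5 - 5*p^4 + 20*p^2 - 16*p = (p + 2)*(p^4 - 7*p^3 + 14*p^2 - 8*p) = (p - 4)*(p + 2)*(p^3 - 3*p^2 + 2*p) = (p - 4)*(p - 1)*(p + 2)*(p^2 - 2*p) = (p - 4)*(p - 2)*(p - 1)*(p + 2)*(p)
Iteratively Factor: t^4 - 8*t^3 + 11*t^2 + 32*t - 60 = (t + 2)*(t^3 - 10*t^2 + 31*t - 30) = (t - 3)*(t + 2)*(t^2 - 7*t + 10) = (t - 5)*(t - 3)*(t + 2)*(t - 2)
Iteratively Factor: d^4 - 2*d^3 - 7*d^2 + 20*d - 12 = (d - 2)*(d^3 - 7*d + 6) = (d - 2)*(d - 1)*(d^2 + d - 6) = (d - 2)^2*(d - 1)*(d + 3)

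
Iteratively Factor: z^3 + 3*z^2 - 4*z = (z - 1)*(z^2 + 4*z) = (z - 1)*(z + 4)*(z)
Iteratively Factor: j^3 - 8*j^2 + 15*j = (j - 5)*(j^2 - 3*j) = j*(j - 5)*(j - 3)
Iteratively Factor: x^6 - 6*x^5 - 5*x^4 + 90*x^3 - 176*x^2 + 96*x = (x - 2)*(x^5 - 4*x^4 - 13*x^3 + 64*x^2 - 48*x) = (x - 3)*(x - 2)*(x^4 - x^3 - 16*x^2 + 16*x) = x*(x - 3)*(x - 2)*(x^3 - x^2 - 16*x + 16) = x*(x - 3)*(x - 2)*(x - 1)*(x^2 - 16) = x*(x - 3)*(x - 2)*(x - 1)*(x + 4)*(x - 4)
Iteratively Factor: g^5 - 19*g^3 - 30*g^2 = (g + 2)*(g^4 - 2*g^3 - 15*g^2) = (g + 2)*(g + 3)*(g^3 - 5*g^2) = g*(g + 2)*(g + 3)*(g^2 - 5*g) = g^2*(g + 2)*(g + 3)*(g - 5)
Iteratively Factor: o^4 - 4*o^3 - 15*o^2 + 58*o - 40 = (o - 1)*(o^3 - 3*o^2 - 18*o + 40) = (o - 2)*(o - 1)*(o^2 - o - 20) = (o - 2)*(o - 1)*(o + 4)*(o - 5)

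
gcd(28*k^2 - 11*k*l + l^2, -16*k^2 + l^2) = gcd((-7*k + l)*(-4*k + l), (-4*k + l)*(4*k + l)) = 4*k - l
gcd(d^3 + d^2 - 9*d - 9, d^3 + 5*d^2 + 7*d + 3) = d^2 + 4*d + 3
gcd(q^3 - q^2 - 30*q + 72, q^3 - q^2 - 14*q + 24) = q - 3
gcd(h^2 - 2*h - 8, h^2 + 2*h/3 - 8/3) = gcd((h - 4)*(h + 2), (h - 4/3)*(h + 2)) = h + 2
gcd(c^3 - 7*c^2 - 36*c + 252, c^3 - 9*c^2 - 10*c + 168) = c^2 - 13*c + 42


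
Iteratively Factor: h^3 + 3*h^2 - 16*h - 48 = (h - 4)*(h^2 + 7*h + 12) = (h - 4)*(h + 4)*(h + 3)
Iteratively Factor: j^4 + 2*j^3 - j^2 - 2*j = (j)*(j^3 + 2*j^2 - j - 2) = j*(j + 2)*(j^2 - 1) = j*(j + 1)*(j + 2)*(j - 1)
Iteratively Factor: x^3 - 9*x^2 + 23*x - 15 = (x - 5)*(x^2 - 4*x + 3) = (x - 5)*(x - 3)*(x - 1)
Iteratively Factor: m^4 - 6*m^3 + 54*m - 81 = (m - 3)*(m^3 - 3*m^2 - 9*m + 27) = (m - 3)*(m + 3)*(m^2 - 6*m + 9) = (m - 3)^2*(m + 3)*(m - 3)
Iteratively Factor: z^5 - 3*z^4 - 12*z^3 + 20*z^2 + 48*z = (z - 4)*(z^4 + z^3 - 8*z^2 - 12*z) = (z - 4)*(z + 2)*(z^3 - z^2 - 6*z) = z*(z - 4)*(z + 2)*(z^2 - z - 6) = z*(z - 4)*(z - 3)*(z + 2)*(z + 2)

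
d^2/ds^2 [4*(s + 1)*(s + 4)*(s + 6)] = 24*s + 88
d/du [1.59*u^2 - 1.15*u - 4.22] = 3.18*u - 1.15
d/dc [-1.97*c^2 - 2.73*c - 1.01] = -3.94*c - 2.73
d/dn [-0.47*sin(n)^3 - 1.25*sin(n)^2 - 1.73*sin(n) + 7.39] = (-2.5*sin(n) + 0.705*cos(2*n) - 2.435)*cos(n)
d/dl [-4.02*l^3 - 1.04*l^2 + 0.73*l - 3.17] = -12.06*l^2 - 2.08*l + 0.73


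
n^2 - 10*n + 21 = (n - 7)*(n - 3)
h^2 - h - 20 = (h - 5)*(h + 4)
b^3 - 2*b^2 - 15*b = b*(b - 5)*(b + 3)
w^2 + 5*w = w*(w + 5)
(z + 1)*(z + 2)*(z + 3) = z^3 + 6*z^2 + 11*z + 6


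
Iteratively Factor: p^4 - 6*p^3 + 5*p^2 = (p - 5)*(p^3 - p^2) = (p - 5)*(p - 1)*(p^2) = p*(p - 5)*(p - 1)*(p)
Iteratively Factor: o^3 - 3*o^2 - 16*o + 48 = (o - 4)*(o^2 + o - 12) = (o - 4)*(o - 3)*(o + 4)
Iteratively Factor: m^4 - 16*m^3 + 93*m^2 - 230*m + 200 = (m - 2)*(m^3 - 14*m^2 + 65*m - 100) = (m - 5)*(m - 2)*(m^2 - 9*m + 20) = (m - 5)^2*(m - 2)*(m - 4)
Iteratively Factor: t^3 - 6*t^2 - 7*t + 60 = (t + 3)*(t^2 - 9*t + 20) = (t - 4)*(t + 3)*(t - 5)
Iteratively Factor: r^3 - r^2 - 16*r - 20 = (r + 2)*(r^2 - 3*r - 10) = (r + 2)^2*(r - 5)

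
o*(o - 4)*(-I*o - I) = -I*o^3 + 3*I*o^2 + 4*I*o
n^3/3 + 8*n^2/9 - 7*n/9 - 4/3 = (n/3 + 1)*(n - 4/3)*(n + 1)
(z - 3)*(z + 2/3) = z^2 - 7*z/3 - 2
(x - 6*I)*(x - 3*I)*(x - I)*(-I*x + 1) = -I*x^4 - 9*x^3 + 17*I*x^2 - 9*x + 18*I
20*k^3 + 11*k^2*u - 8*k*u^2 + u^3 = (-5*k + u)*(-4*k + u)*(k + u)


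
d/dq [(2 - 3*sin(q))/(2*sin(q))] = -cos(q)/sin(q)^2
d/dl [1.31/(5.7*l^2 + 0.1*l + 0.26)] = (-14.934*l - 0.131)/(5.7*l^2 + 0.1*l + 0.26)^2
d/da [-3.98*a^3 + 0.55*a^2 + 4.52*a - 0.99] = -11.94*a^2 + 1.1*a + 4.52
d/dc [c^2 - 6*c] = 2*c - 6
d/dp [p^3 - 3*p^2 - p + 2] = 3*p^2 - 6*p - 1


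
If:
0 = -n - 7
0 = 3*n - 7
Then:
No Solution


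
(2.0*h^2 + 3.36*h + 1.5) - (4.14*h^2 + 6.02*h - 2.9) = -2.14*h^2 - 2.66*h + 4.4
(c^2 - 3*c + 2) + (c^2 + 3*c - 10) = 2*c^2 - 8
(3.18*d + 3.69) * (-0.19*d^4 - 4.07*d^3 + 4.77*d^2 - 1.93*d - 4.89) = -0.6042*d^5 - 13.6437*d^4 + 0.1503*d^3 + 11.4639*d^2 - 22.6719*d - 18.0441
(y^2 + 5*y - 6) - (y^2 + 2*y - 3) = 3*y - 3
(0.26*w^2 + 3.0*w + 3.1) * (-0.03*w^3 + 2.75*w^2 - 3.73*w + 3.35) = -0.0078*w^5 + 0.625*w^4 + 7.1872*w^3 - 1.794*w^2 - 1.513*w + 10.385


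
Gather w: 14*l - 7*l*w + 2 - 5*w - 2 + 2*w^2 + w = 14*l + 2*w^2 + w*(-7*l - 4)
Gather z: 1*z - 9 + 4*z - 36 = 5*z - 45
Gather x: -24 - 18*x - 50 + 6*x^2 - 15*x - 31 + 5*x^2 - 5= 11*x^2 - 33*x - 110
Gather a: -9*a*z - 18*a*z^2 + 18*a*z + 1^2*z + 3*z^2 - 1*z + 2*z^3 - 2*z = a*(-18*z^2 + 9*z) + 2*z^3 + 3*z^2 - 2*z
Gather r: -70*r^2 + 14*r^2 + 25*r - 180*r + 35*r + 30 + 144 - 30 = -56*r^2 - 120*r + 144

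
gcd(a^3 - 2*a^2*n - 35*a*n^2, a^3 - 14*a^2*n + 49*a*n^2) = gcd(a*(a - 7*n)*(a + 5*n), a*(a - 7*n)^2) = a^2 - 7*a*n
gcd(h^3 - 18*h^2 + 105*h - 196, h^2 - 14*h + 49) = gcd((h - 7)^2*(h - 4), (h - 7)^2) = h^2 - 14*h + 49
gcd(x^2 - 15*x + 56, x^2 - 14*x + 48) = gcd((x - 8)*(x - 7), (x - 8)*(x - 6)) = x - 8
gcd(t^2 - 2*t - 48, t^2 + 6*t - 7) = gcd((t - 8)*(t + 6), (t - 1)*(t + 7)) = 1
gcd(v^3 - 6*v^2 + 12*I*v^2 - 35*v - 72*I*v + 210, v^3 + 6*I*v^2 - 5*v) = v + 5*I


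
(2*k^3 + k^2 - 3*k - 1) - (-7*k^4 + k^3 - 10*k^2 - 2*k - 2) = 7*k^4 + k^3 + 11*k^2 - k + 1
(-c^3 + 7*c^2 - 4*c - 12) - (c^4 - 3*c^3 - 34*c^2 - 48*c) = -c^4 + 2*c^3 + 41*c^2 + 44*c - 12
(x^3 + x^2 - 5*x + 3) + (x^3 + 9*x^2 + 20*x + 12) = 2*x^3 + 10*x^2 + 15*x + 15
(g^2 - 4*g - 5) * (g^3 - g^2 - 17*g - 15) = g^5 - 5*g^4 - 18*g^3 + 58*g^2 + 145*g + 75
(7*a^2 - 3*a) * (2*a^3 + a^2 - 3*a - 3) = 14*a^5 + a^4 - 24*a^3 - 12*a^2 + 9*a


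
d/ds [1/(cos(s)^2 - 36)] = 2*sin(s)*cos(s)/(cos(s)^2 - 36)^2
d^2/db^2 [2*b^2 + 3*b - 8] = 4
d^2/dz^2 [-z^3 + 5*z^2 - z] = 10 - 6*z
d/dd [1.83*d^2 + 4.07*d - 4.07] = 3.66*d + 4.07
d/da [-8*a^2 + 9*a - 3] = 9 - 16*a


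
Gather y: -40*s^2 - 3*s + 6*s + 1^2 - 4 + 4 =-40*s^2 + 3*s + 1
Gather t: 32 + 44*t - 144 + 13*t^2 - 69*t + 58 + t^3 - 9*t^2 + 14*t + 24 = t^3 + 4*t^2 - 11*t - 30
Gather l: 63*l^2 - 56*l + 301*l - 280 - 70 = 63*l^2 + 245*l - 350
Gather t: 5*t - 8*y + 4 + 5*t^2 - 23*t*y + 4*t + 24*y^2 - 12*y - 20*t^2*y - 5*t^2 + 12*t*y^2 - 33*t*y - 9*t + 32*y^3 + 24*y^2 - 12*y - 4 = -20*t^2*y + t*(12*y^2 - 56*y) + 32*y^3 + 48*y^2 - 32*y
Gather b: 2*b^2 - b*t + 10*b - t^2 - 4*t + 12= 2*b^2 + b*(10 - t) - t^2 - 4*t + 12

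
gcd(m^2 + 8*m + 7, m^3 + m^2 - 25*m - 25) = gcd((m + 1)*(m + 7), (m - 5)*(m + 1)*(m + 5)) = m + 1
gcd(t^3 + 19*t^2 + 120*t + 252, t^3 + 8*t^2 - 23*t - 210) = t^2 + 13*t + 42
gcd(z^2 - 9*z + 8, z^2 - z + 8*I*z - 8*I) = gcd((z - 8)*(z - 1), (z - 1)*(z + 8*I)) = z - 1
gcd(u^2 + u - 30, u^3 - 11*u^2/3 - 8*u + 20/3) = u - 5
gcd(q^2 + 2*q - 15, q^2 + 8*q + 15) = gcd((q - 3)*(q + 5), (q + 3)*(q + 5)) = q + 5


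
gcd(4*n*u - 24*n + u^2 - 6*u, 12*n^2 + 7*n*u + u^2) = 4*n + u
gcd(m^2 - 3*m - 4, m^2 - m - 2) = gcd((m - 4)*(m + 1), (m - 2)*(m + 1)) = m + 1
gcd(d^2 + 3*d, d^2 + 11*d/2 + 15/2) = d + 3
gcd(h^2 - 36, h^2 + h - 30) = h + 6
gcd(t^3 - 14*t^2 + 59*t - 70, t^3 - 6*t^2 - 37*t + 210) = t^2 - 12*t + 35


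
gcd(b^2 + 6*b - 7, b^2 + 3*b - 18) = 1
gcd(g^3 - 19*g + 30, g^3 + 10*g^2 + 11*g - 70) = g^2 + 3*g - 10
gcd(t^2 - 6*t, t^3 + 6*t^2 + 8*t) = t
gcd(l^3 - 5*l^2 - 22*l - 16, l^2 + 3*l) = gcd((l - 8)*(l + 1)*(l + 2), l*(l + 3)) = 1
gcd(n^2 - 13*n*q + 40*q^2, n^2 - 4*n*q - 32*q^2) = -n + 8*q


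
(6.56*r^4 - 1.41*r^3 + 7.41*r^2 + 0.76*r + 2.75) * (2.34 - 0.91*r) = -5.9696*r^5 + 16.6335*r^4 - 10.0425*r^3 + 16.6478*r^2 - 0.7241*r + 6.435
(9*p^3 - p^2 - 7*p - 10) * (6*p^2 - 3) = 54*p^5 - 6*p^4 - 69*p^3 - 57*p^2 + 21*p + 30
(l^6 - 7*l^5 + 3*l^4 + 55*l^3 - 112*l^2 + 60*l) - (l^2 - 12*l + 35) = l^6 - 7*l^5 + 3*l^4 + 55*l^3 - 113*l^2 + 72*l - 35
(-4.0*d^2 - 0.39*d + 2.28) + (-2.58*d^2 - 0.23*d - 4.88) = -6.58*d^2 - 0.62*d - 2.6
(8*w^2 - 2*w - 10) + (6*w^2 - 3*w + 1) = 14*w^2 - 5*w - 9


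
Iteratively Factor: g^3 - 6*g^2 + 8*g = (g - 2)*(g^2 - 4*g) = (g - 4)*(g - 2)*(g)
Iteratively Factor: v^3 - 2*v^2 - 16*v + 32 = (v - 2)*(v^2 - 16) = (v - 2)*(v + 4)*(v - 4)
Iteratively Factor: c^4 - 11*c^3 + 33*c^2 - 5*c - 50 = (c - 5)*(c^3 - 6*c^2 + 3*c + 10) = (c - 5)^2*(c^2 - c - 2) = (c - 5)^2*(c - 2)*(c + 1)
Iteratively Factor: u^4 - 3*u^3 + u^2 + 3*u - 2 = (u - 1)*(u^3 - 2*u^2 - u + 2) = (u - 2)*(u - 1)*(u^2 - 1) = (u - 2)*(u - 1)*(u + 1)*(u - 1)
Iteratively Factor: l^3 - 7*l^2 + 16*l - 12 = (l - 3)*(l^2 - 4*l + 4) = (l - 3)*(l - 2)*(l - 2)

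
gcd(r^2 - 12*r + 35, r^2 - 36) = 1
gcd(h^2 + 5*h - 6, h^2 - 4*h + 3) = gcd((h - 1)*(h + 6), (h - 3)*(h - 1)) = h - 1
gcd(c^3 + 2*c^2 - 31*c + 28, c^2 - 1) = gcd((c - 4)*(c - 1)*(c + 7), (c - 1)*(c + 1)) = c - 1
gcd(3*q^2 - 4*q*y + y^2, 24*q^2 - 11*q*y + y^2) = -3*q + y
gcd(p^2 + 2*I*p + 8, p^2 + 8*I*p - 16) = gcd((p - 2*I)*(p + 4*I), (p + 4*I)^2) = p + 4*I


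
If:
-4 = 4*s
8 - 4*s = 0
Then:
No Solution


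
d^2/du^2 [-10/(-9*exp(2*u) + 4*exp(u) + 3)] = 40*((1 - 9*exp(u))*(-9*exp(2*u) + 4*exp(u) + 3) - 2*(9*exp(u) - 2)^2*exp(u))*exp(u)/(-9*exp(2*u) + 4*exp(u) + 3)^3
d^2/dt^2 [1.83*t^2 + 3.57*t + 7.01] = 3.66000000000000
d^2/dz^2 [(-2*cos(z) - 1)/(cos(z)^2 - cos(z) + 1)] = (-18*sin(z)^4*cos(z) - 6*sin(z)^4 + 5*sin(z)^2 - 23*cos(z)/4 + 3*cos(3*z)/4 + cos(5*z) + 5)/(sin(z)^2 + cos(z) - 2)^3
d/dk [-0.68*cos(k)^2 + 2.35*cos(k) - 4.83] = (1.36*cos(k) - 2.35)*sin(k)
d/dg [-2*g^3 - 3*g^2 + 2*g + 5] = -6*g^2 - 6*g + 2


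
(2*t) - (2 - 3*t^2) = 3*t^2 + 2*t - 2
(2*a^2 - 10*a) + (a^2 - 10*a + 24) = 3*a^2 - 20*a + 24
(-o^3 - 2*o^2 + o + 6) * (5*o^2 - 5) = -5*o^5 - 10*o^4 + 10*o^3 + 40*o^2 - 5*o - 30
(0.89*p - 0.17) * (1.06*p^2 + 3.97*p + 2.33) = 0.9434*p^3 + 3.3531*p^2 + 1.3988*p - 0.3961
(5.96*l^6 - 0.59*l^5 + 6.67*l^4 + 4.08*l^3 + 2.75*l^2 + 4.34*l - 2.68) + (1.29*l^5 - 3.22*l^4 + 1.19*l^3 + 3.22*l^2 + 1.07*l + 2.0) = 5.96*l^6 + 0.7*l^5 + 3.45*l^4 + 5.27*l^3 + 5.97*l^2 + 5.41*l - 0.68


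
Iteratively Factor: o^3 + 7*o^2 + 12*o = (o + 3)*(o^2 + 4*o) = o*(o + 3)*(o + 4)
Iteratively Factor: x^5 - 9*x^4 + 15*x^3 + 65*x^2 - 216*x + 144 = (x + 3)*(x^4 - 12*x^3 + 51*x^2 - 88*x + 48) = (x - 4)*(x + 3)*(x^3 - 8*x^2 + 19*x - 12) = (x - 4)*(x - 3)*(x + 3)*(x^2 - 5*x + 4) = (x - 4)^2*(x - 3)*(x + 3)*(x - 1)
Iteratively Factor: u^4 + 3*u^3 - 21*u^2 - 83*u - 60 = (u - 5)*(u^3 + 8*u^2 + 19*u + 12) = (u - 5)*(u + 3)*(u^2 + 5*u + 4) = (u - 5)*(u + 3)*(u + 4)*(u + 1)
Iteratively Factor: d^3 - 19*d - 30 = (d - 5)*(d^2 + 5*d + 6) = (d - 5)*(d + 2)*(d + 3)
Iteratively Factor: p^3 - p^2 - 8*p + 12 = (p - 2)*(p^2 + p - 6) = (p - 2)^2*(p + 3)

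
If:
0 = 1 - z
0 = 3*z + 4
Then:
No Solution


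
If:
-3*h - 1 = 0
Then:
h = -1/3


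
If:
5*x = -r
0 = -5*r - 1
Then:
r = -1/5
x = 1/25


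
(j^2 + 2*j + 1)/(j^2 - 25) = (j^2 + 2*j + 1)/(j^2 - 25)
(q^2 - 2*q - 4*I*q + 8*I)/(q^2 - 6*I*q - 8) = (q - 2)/(q - 2*I)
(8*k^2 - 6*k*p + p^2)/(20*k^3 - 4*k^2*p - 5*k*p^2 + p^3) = (-4*k + p)/(-10*k^2 - 3*k*p + p^2)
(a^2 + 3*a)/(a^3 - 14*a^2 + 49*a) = (a + 3)/(a^2 - 14*a + 49)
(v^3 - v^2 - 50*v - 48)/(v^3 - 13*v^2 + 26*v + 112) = (v^2 + 7*v + 6)/(v^2 - 5*v - 14)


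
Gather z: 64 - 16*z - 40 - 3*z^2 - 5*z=-3*z^2 - 21*z + 24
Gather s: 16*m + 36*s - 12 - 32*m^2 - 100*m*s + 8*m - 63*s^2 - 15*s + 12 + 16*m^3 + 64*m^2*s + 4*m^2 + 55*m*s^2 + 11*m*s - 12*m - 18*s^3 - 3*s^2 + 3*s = 16*m^3 - 28*m^2 + 12*m - 18*s^3 + s^2*(55*m - 66) + s*(64*m^2 - 89*m + 24)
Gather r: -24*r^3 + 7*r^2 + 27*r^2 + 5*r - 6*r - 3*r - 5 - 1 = -24*r^3 + 34*r^2 - 4*r - 6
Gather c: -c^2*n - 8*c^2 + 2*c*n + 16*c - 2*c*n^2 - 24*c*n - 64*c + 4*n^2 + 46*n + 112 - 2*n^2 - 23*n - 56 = c^2*(-n - 8) + c*(-2*n^2 - 22*n - 48) + 2*n^2 + 23*n + 56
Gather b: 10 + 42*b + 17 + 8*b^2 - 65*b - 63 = 8*b^2 - 23*b - 36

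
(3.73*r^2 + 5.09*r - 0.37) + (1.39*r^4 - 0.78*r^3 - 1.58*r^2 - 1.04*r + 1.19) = 1.39*r^4 - 0.78*r^3 + 2.15*r^2 + 4.05*r + 0.82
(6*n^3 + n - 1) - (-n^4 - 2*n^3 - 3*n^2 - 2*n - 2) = n^4 + 8*n^3 + 3*n^2 + 3*n + 1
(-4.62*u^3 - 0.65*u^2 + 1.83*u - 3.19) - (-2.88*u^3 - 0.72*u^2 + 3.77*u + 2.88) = -1.74*u^3 + 0.07*u^2 - 1.94*u - 6.07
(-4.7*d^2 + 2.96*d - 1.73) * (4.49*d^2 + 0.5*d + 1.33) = -21.103*d^4 + 10.9404*d^3 - 12.5387*d^2 + 3.0718*d - 2.3009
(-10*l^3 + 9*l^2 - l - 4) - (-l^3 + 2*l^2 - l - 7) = -9*l^3 + 7*l^2 + 3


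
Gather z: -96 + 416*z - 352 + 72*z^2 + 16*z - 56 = 72*z^2 + 432*z - 504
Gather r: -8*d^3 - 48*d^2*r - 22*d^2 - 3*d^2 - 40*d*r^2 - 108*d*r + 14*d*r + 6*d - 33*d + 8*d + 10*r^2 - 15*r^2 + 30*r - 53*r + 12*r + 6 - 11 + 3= -8*d^3 - 25*d^2 - 19*d + r^2*(-40*d - 5) + r*(-48*d^2 - 94*d - 11) - 2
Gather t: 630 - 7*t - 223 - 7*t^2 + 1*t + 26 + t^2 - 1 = -6*t^2 - 6*t + 432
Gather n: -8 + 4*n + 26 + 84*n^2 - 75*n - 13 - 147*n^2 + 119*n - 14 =-63*n^2 + 48*n - 9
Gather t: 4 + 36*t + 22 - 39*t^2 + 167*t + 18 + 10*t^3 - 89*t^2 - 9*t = 10*t^3 - 128*t^2 + 194*t + 44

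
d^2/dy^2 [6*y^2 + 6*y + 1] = 12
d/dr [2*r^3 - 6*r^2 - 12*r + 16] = 6*r^2 - 12*r - 12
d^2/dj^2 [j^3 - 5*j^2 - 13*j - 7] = 6*j - 10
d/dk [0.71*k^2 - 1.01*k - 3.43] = 1.42*k - 1.01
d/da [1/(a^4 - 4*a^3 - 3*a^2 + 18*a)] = 2*(3 - 2*a^2)/(a^2*(a^5 - 5*a^4 - 5*a^3 + 45*a^2 - 108))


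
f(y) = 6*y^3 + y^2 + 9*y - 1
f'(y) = 18*y^2 + 2*y + 9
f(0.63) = 6.57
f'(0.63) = 17.40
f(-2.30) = -89.41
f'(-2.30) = 99.62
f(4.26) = 519.34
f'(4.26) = 344.18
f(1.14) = 19.45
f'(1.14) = 34.67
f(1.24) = 23.14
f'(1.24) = 39.16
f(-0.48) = -5.75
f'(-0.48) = 12.19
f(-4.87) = -714.12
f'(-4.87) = 426.16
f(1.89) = 60.09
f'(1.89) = 77.08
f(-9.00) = -4375.00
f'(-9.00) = 1449.00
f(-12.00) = -10333.00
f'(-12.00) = 2577.00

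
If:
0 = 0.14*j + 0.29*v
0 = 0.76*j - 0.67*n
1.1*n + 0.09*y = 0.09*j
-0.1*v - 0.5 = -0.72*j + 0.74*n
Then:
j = -7.03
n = -7.97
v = 3.39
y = 90.43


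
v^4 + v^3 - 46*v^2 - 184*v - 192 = (v - 8)*(v + 2)*(v + 3)*(v + 4)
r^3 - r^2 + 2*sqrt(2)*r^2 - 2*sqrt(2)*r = r*(r - 1)*(r + 2*sqrt(2))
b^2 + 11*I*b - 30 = (b + 5*I)*(b + 6*I)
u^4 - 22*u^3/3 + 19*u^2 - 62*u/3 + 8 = (u - 3)*(u - 2)*(u - 4/3)*(u - 1)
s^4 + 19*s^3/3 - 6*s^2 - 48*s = s*(s - 8/3)*(s + 3)*(s + 6)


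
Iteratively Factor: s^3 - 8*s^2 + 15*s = (s)*(s^2 - 8*s + 15) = s*(s - 5)*(s - 3)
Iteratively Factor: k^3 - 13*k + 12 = (k - 3)*(k^2 + 3*k - 4) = (k - 3)*(k - 1)*(k + 4)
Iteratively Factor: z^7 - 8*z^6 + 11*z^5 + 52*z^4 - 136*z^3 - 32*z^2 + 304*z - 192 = (z - 4)*(z^6 - 4*z^5 - 5*z^4 + 32*z^3 - 8*z^2 - 64*z + 48) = (z - 4)*(z - 2)*(z^5 - 2*z^4 - 9*z^3 + 14*z^2 + 20*z - 24) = (z - 4)*(z - 2)*(z + 2)*(z^4 - 4*z^3 - z^2 + 16*z - 12) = (z - 4)*(z - 2)^2*(z + 2)*(z^3 - 2*z^2 - 5*z + 6) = (z - 4)*(z - 2)^2*(z - 1)*(z + 2)*(z^2 - z - 6) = (z - 4)*(z - 2)^2*(z - 1)*(z + 2)^2*(z - 3)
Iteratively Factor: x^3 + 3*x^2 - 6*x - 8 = (x + 1)*(x^2 + 2*x - 8) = (x - 2)*(x + 1)*(x + 4)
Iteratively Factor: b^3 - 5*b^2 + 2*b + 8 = (b + 1)*(b^2 - 6*b + 8) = (b - 4)*(b + 1)*(b - 2)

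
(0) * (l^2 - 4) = 0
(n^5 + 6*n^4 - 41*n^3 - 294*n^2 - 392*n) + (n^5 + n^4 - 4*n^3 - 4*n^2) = 2*n^5 + 7*n^4 - 45*n^3 - 298*n^2 - 392*n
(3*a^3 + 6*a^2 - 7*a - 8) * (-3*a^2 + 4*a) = -9*a^5 - 6*a^4 + 45*a^3 - 4*a^2 - 32*a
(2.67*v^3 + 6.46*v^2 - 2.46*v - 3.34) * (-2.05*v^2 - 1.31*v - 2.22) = -5.4735*v^5 - 16.7407*v^4 - 9.347*v^3 - 4.2716*v^2 + 9.8366*v + 7.4148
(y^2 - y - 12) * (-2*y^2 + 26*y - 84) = -2*y^4 + 28*y^3 - 86*y^2 - 228*y + 1008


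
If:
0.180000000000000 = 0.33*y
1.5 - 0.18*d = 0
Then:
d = 8.33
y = 0.55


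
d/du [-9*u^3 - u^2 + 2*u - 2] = -27*u^2 - 2*u + 2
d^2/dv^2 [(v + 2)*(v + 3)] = 2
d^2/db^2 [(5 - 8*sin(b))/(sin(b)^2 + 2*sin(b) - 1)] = 2*(4*sin(b)^5 - 18*sin(b)^4 + sin(b)^3 + 3*sin(b)^2 + 5*sin(b) + 9)/(2*sin(b) - cos(b)^2)^3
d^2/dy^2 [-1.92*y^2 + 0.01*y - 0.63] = -3.84000000000000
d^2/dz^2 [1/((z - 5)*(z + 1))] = 2*((z - 5)^2 + (z - 5)*(z + 1) + (z + 1)^2)/((z - 5)^3*(z + 1)^3)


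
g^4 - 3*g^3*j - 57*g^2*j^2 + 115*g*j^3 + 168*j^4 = (g - 8*j)*(g - 3*j)*(g + j)*(g + 7*j)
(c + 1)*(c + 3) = c^2 + 4*c + 3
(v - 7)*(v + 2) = v^2 - 5*v - 14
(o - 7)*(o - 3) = o^2 - 10*o + 21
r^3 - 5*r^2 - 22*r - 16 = (r - 8)*(r + 1)*(r + 2)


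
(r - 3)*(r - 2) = r^2 - 5*r + 6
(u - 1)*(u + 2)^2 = u^3 + 3*u^2 - 4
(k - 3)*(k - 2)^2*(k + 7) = k^4 - 33*k^2 + 100*k - 84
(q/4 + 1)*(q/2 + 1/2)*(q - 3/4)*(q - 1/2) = q^4/8 + 15*q^3/32 - 15*q^2/64 - 25*q/64 + 3/16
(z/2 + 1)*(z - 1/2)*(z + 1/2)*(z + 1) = z^4/2 + 3*z^3/2 + 7*z^2/8 - 3*z/8 - 1/4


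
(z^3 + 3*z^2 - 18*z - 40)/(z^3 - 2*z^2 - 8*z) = (z + 5)/z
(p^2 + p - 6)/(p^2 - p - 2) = (p + 3)/(p + 1)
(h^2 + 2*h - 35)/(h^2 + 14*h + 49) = (h - 5)/(h + 7)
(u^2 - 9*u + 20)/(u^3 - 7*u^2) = (u^2 - 9*u + 20)/(u^2*(u - 7))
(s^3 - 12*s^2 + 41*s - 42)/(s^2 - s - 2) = (s^2 - 10*s + 21)/(s + 1)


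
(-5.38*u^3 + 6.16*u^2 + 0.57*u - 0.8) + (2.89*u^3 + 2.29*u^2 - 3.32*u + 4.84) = -2.49*u^3 + 8.45*u^2 - 2.75*u + 4.04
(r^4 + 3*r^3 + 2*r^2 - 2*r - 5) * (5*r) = 5*r^5 + 15*r^4 + 10*r^3 - 10*r^2 - 25*r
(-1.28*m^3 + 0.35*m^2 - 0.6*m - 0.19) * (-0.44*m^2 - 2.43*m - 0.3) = 0.5632*m^5 + 2.9564*m^4 - 0.2025*m^3 + 1.4366*m^2 + 0.6417*m + 0.057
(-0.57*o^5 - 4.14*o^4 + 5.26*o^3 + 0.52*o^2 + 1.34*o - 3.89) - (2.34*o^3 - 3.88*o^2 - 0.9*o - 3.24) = -0.57*o^5 - 4.14*o^4 + 2.92*o^3 + 4.4*o^2 + 2.24*o - 0.65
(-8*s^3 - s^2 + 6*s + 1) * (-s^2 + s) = 8*s^5 - 7*s^4 - 7*s^3 + 5*s^2 + s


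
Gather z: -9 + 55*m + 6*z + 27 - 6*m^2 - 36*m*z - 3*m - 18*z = -6*m^2 + 52*m + z*(-36*m - 12) + 18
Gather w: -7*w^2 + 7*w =-7*w^2 + 7*w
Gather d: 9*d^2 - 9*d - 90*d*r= 9*d^2 + d*(-90*r - 9)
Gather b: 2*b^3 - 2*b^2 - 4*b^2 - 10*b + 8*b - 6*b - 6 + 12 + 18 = 2*b^3 - 6*b^2 - 8*b + 24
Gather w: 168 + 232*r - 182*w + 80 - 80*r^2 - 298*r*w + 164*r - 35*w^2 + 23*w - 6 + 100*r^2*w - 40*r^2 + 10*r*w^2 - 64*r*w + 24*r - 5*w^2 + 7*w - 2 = -120*r^2 + 420*r + w^2*(10*r - 40) + w*(100*r^2 - 362*r - 152) + 240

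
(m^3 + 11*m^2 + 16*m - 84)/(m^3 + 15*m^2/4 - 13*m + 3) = 4*(m + 7)/(4*m - 1)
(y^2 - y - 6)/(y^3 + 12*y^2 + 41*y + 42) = (y - 3)/(y^2 + 10*y + 21)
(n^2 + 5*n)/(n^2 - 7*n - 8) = n*(n + 5)/(n^2 - 7*n - 8)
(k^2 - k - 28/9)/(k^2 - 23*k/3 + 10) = (9*k^2 - 9*k - 28)/(3*(3*k^2 - 23*k + 30))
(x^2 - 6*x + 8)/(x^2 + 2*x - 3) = (x^2 - 6*x + 8)/(x^2 + 2*x - 3)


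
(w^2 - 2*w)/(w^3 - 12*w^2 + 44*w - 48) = w/(w^2 - 10*w + 24)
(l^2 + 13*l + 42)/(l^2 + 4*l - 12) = (l + 7)/(l - 2)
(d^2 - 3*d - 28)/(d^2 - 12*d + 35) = (d + 4)/(d - 5)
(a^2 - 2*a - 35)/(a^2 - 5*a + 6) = (a^2 - 2*a - 35)/(a^2 - 5*a + 6)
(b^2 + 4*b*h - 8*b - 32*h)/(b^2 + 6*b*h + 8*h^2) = (b - 8)/(b + 2*h)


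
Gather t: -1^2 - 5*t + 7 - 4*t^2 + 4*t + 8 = -4*t^2 - t + 14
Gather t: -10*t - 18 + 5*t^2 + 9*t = 5*t^2 - t - 18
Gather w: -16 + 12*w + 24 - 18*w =8 - 6*w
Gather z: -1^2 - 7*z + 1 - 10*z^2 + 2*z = -10*z^2 - 5*z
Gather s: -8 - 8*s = -8*s - 8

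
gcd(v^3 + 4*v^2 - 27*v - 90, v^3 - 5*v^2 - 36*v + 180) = v^2 + v - 30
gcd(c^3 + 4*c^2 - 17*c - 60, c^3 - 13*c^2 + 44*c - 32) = c - 4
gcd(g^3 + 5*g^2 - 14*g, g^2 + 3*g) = g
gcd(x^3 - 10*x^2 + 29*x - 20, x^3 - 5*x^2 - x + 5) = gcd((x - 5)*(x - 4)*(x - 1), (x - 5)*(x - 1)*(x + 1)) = x^2 - 6*x + 5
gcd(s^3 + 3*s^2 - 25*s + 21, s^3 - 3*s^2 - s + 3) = s^2 - 4*s + 3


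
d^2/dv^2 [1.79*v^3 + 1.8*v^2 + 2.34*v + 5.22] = 10.74*v + 3.6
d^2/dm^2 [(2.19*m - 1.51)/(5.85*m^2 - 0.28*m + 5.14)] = ((18.8934 - 76.869*m)*(5.85*m^2 - 0.28*m + 5.14) + (2.19*m - 1.51)*(11.7*m - 0.28)*(23.4*m - 0.56))/(5.85*m^2 - 0.28*m + 5.14)^3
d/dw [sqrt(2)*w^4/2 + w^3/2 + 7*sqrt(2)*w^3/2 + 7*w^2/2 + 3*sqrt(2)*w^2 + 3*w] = 2*sqrt(2)*w^3 + 3*w^2/2 + 21*sqrt(2)*w^2/2 + 7*w + 6*sqrt(2)*w + 3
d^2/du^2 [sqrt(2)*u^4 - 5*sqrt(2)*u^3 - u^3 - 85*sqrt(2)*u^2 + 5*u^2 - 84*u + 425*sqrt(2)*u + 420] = 12*sqrt(2)*u^2 - 30*sqrt(2)*u - 6*u - 170*sqrt(2) + 10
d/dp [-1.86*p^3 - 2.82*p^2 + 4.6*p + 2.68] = -5.58*p^2 - 5.64*p + 4.6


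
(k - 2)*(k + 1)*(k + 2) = k^3 + k^2 - 4*k - 4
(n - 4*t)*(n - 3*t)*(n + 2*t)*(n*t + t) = n^4*t - 5*n^3*t^2 + n^3*t - 2*n^2*t^3 - 5*n^2*t^2 + 24*n*t^4 - 2*n*t^3 + 24*t^4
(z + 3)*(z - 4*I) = z^2 + 3*z - 4*I*z - 12*I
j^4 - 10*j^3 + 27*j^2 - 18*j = j*(j - 6)*(j - 3)*(j - 1)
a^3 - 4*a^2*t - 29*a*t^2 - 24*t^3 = (a - 8*t)*(a + t)*(a + 3*t)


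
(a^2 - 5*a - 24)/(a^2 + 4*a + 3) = (a - 8)/(a + 1)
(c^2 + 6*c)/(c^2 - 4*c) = (c + 6)/(c - 4)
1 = 1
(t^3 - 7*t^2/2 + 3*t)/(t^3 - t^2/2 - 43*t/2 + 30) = t*(t - 2)/(t^2 + t - 20)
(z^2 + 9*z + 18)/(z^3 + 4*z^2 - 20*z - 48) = (z + 3)/(z^2 - 2*z - 8)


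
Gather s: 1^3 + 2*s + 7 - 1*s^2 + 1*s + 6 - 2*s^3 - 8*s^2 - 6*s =-2*s^3 - 9*s^2 - 3*s + 14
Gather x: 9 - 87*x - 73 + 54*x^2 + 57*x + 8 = 54*x^2 - 30*x - 56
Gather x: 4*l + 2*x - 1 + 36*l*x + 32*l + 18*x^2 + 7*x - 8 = 36*l + 18*x^2 + x*(36*l + 9) - 9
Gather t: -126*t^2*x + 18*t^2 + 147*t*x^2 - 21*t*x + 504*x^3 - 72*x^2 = t^2*(18 - 126*x) + t*(147*x^2 - 21*x) + 504*x^3 - 72*x^2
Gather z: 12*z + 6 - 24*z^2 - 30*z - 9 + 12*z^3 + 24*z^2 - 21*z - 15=12*z^3 - 39*z - 18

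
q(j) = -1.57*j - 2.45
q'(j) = -1.57000000000000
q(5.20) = -10.61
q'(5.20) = -1.57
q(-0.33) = -1.93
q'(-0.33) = -1.57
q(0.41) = -3.09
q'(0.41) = -1.57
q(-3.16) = 2.51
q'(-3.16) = -1.57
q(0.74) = -3.61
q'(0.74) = -1.57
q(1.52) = -4.84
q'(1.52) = -1.57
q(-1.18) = -0.60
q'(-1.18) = -1.57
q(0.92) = -3.89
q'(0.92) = -1.57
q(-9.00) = 11.68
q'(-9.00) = -1.57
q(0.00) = -2.45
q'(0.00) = -1.57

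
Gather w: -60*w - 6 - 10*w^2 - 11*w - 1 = -10*w^2 - 71*w - 7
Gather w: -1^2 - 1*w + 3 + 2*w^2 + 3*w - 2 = 2*w^2 + 2*w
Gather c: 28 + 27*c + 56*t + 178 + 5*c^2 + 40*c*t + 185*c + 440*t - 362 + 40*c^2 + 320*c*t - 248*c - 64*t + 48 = 45*c^2 + c*(360*t - 36) + 432*t - 108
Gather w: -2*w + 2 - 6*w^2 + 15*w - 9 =-6*w^2 + 13*w - 7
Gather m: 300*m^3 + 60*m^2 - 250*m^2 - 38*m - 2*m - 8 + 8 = 300*m^3 - 190*m^2 - 40*m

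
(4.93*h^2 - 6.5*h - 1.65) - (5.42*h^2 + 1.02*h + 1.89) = -0.49*h^2 - 7.52*h - 3.54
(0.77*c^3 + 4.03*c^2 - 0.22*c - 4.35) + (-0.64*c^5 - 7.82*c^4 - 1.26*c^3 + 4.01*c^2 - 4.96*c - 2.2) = -0.64*c^5 - 7.82*c^4 - 0.49*c^3 + 8.04*c^2 - 5.18*c - 6.55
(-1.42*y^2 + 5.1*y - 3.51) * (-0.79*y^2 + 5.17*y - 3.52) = 1.1218*y^4 - 11.3704*y^3 + 34.1383*y^2 - 36.0987*y + 12.3552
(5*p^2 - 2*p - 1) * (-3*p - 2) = -15*p^3 - 4*p^2 + 7*p + 2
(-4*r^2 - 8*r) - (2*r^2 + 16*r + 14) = -6*r^2 - 24*r - 14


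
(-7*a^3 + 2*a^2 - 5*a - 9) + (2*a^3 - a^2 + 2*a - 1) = -5*a^3 + a^2 - 3*a - 10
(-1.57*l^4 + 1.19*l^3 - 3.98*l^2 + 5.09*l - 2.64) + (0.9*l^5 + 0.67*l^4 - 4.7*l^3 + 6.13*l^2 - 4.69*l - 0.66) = 0.9*l^5 - 0.9*l^4 - 3.51*l^3 + 2.15*l^2 + 0.399999999999999*l - 3.3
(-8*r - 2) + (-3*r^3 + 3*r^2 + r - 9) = -3*r^3 + 3*r^2 - 7*r - 11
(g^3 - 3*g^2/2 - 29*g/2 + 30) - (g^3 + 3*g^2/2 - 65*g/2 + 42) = -3*g^2 + 18*g - 12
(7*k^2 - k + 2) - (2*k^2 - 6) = 5*k^2 - k + 8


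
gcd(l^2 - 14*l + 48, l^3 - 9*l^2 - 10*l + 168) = l - 6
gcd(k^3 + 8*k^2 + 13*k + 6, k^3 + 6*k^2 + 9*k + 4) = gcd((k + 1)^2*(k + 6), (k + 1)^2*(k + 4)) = k^2 + 2*k + 1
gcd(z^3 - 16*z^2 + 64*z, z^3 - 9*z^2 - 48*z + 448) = z^2 - 16*z + 64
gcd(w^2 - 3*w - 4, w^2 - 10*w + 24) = w - 4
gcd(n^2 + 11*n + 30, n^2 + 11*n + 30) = n^2 + 11*n + 30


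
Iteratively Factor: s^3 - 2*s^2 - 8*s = (s + 2)*(s^2 - 4*s) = s*(s + 2)*(s - 4)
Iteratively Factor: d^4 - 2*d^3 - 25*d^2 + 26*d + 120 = (d - 5)*(d^3 + 3*d^2 - 10*d - 24) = (d - 5)*(d + 4)*(d^2 - d - 6) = (d - 5)*(d + 2)*(d + 4)*(d - 3)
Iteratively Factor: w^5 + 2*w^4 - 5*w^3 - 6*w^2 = (w - 2)*(w^4 + 4*w^3 + 3*w^2) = (w - 2)*(w + 3)*(w^3 + w^2) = w*(w - 2)*(w + 3)*(w^2 + w) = w^2*(w - 2)*(w + 3)*(w + 1)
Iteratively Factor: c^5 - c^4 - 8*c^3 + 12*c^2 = (c - 2)*(c^4 + c^3 - 6*c^2) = c*(c - 2)*(c^3 + c^2 - 6*c) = c^2*(c - 2)*(c^2 + c - 6) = c^2*(c - 2)*(c + 3)*(c - 2)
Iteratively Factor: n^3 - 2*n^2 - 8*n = (n)*(n^2 - 2*n - 8) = n*(n - 4)*(n + 2)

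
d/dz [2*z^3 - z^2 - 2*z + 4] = 6*z^2 - 2*z - 2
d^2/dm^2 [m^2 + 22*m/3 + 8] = 2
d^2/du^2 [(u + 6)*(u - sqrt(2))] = 2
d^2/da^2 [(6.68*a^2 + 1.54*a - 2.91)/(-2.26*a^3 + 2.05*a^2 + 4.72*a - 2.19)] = (-68.2375359999999*a^6 - 47.194224*a^5 - 206.375064*a^4 + 330.628092*a^3 - 201.34791*a^2 + 41.043456*a + 59.875938)/(11.543176*a^9 - 31.41174*a^8 - 43.830666*a^7 + 156.148367*a^6 + 30.662532*a^5 - 249.568743*a^4 + 54.50615*a^3 + 116.873073*a^2 - 67.912776*a + 10.503459)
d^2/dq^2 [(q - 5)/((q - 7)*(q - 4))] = 2*(q^3 - 15*q^2 + 81*q - 157)/(q^6 - 33*q^5 + 447*q^4 - 3179*q^3 + 12516*q^2 - 25872*q + 21952)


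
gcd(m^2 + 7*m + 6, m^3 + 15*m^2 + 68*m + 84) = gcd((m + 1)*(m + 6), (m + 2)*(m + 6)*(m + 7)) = m + 6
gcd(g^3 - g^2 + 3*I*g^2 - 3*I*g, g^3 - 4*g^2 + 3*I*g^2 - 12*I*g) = g^2 + 3*I*g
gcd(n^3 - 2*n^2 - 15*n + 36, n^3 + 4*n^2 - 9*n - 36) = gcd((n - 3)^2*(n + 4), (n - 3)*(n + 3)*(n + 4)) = n^2 + n - 12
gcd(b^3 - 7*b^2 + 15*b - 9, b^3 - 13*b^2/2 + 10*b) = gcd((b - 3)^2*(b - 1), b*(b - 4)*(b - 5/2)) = 1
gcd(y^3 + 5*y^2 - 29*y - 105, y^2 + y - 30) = y - 5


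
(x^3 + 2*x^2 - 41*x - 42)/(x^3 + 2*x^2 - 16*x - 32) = (x^3 + 2*x^2 - 41*x - 42)/(x^3 + 2*x^2 - 16*x - 32)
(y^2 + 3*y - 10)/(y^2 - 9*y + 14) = (y + 5)/(y - 7)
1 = 1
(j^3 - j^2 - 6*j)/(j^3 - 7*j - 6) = j/(j + 1)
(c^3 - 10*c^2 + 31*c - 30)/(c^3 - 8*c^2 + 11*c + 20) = (c^2 - 5*c + 6)/(c^2 - 3*c - 4)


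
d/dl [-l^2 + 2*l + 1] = 2 - 2*l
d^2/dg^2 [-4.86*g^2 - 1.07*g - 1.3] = -9.72000000000000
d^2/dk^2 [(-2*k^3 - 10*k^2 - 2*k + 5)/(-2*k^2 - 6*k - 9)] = 4*(-38*k^3 - 138*k^2 + 99*k + 306)/(8*k^6 + 72*k^5 + 324*k^4 + 864*k^3 + 1458*k^2 + 1458*k + 729)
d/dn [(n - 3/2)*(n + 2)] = 2*n + 1/2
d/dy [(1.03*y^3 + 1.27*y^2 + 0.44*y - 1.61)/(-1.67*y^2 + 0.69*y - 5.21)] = (-1.7201*y^4 + 1.4214*y^3 - 14.4878*y^2 - 18.6108*y - 1.1815)/(2.7889*y^4 - 2.3046*y^3 + 17.8775*y^2 - 7.1898*y + 27.1441)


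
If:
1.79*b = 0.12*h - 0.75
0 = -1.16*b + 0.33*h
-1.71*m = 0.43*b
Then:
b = -0.55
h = -1.93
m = 0.14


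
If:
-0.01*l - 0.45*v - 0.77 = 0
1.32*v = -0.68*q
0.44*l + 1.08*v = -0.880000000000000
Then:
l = 2.33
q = 3.42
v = -1.76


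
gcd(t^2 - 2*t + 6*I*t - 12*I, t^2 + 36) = t + 6*I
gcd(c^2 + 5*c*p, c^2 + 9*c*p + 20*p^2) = c + 5*p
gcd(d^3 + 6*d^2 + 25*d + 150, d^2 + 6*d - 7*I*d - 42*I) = d + 6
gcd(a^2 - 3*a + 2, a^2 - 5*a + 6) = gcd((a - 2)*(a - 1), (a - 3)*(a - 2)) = a - 2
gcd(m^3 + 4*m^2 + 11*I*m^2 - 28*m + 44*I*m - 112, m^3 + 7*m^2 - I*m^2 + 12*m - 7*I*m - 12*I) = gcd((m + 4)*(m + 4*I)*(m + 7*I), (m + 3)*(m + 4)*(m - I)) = m + 4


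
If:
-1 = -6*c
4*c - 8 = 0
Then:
No Solution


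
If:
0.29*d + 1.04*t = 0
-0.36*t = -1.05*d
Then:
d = 0.00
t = 0.00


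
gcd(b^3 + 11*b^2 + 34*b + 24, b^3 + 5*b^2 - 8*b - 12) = b^2 + 7*b + 6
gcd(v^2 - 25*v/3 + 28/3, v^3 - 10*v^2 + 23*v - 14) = v - 7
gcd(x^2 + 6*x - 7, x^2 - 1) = x - 1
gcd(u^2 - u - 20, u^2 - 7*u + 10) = u - 5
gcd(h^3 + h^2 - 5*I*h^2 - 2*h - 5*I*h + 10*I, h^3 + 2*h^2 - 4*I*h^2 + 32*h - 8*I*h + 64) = h + 2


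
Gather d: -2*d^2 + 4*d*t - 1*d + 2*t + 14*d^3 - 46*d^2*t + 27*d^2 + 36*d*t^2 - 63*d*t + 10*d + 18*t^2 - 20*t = 14*d^3 + d^2*(25 - 46*t) + d*(36*t^2 - 59*t + 9) + 18*t^2 - 18*t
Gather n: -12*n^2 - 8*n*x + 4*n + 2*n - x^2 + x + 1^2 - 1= -12*n^2 + n*(6 - 8*x) - x^2 + x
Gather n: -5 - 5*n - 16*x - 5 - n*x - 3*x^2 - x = n*(-x - 5) - 3*x^2 - 17*x - 10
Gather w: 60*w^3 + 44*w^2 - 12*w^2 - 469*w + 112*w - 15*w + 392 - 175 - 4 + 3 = 60*w^3 + 32*w^2 - 372*w + 216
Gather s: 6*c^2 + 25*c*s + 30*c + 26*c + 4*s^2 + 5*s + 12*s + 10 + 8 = 6*c^2 + 56*c + 4*s^2 + s*(25*c + 17) + 18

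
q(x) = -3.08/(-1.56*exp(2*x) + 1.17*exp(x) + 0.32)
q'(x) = -3.08*(3.12*exp(2*x) - 1.17*exp(x))/(-1.56*exp(2*x) + 1.17*exp(x) + 0.32)^2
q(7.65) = 0.00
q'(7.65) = -0.00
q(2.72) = 0.01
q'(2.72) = -0.02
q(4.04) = 0.00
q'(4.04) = -0.00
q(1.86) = 0.05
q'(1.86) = -0.12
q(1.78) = 0.06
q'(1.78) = -0.14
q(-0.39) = -7.76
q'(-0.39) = -12.47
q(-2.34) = -7.36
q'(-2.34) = 1.47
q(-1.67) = -6.35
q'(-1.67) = 1.44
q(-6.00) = -9.54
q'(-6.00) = 0.09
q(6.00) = 0.00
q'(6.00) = 0.00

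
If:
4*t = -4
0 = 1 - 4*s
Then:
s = 1/4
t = -1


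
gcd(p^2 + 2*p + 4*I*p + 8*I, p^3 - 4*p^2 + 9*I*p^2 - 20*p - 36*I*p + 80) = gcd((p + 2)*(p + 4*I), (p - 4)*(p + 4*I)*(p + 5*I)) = p + 4*I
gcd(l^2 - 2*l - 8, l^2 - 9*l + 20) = l - 4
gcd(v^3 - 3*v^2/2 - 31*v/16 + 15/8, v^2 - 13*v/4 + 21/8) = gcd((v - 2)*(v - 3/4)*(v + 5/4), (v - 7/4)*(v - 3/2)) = 1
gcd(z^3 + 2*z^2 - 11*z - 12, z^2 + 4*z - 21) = z - 3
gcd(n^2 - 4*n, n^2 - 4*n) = n^2 - 4*n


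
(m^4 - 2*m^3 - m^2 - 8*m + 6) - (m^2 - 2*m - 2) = m^4 - 2*m^3 - 2*m^2 - 6*m + 8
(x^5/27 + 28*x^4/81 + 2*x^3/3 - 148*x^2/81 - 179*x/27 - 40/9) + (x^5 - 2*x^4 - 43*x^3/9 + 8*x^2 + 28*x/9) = 28*x^5/27 - 134*x^4/81 - 37*x^3/9 + 500*x^2/81 - 95*x/27 - 40/9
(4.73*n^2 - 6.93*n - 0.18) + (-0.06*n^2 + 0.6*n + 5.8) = 4.67*n^2 - 6.33*n + 5.62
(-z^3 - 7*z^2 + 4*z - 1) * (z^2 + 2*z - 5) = -z^5 - 9*z^4 - 5*z^3 + 42*z^2 - 22*z + 5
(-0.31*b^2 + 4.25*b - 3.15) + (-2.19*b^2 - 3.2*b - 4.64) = -2.5*b^2 + 1.05*b - 7.79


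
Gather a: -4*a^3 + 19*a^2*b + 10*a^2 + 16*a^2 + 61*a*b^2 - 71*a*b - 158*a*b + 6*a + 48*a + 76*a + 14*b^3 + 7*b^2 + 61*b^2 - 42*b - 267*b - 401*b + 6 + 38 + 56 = -4*a^3 + a^2*(19*b + 26) + a*(61*b^2 - 229*b + 130) + 14*b^3 + 68*b^2 - 710*b + 100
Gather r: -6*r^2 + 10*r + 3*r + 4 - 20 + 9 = -6*r^2 + 13*r - 7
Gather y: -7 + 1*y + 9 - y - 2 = 0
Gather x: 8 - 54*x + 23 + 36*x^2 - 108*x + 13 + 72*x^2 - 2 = 108*x^2 - 162*x + 42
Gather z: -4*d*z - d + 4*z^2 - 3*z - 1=-d + 4*z^2 + z*(-4*d - 3) - 1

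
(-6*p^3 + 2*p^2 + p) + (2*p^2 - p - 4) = -6*p^3 + 4*p^2 - 4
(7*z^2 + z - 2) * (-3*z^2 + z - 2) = -21*z^4 + 4*z^3 - 7*z^2 - 4*z + 4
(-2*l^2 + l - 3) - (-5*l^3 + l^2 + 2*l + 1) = 5*l^3 - 3*l^2 - l - 4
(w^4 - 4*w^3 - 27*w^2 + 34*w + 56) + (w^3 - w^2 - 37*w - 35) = w^4 - 3*w^3 - 28*w^2 - 3*w + 21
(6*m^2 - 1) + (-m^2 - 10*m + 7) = 5*m^2 - 10*m + 6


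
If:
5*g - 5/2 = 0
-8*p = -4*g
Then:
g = 1/2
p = 1/4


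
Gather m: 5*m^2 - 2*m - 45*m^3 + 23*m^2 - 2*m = -45*m^3 + 28*m^2 - 4*m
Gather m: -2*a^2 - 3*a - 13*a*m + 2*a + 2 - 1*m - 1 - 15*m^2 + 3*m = -2*a^2 - a - 15*m^2 + m*(2 - 13*a) + 1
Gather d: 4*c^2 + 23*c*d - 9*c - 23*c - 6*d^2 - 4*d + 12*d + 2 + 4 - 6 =4*c^2 - 32*c - 6*d^2 + d*(23*c + 8)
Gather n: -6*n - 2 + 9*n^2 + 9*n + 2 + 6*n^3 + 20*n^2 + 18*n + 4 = 6*n^3 + 29*n^2 + 21*n + 4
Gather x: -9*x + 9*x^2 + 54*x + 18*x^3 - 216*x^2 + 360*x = 18*x^3 - 207*x^2 + 405*x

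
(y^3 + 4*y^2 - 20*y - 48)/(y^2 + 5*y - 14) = (y^3 + 4*y^2 - 20*y - 48)/(y^2 + 5*y - 14)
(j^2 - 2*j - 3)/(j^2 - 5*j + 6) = (j + 1)/(j - 2)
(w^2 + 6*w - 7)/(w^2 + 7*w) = (w - 1)/w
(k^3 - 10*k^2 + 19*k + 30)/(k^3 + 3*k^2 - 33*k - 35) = (k - 6)/(k + 7)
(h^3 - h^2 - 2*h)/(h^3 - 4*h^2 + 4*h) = (h + 1)/(h - 2)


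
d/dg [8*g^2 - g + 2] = 16*g - 1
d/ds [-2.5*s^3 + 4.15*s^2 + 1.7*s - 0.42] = -7.5*s^2 + 8.3*s + 1.7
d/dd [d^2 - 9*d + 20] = 2*d - 9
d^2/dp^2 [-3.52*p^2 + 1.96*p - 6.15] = -7.04000000000000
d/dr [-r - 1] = -1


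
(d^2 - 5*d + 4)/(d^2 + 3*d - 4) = (d - 4)/(d + 4)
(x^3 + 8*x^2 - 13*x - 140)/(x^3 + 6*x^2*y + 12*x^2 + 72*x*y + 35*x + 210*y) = (x - 4)/(x + 6*y)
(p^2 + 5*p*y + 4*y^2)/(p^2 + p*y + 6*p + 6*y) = (p + 4*y)/(p + 6)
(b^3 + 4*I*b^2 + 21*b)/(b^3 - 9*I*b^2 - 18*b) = (b + 7*I)/(b - 6*I)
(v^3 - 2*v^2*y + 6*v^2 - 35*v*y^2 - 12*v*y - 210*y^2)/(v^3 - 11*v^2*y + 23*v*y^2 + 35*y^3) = (-v^2 - 5*v*y - 6*v - 30*y)/(-v^2 + 4*v*y + 5*y^2)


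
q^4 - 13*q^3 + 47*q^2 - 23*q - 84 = (q - 7)*(q - 4)*(q - 3)*(q + 1)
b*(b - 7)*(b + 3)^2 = b^4 - b^3 - 33*b^2 - 63*b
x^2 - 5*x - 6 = (x - 6)*(x + 1)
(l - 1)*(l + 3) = l^2 + 2*l - 3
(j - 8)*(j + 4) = j^2 - 4*j - 32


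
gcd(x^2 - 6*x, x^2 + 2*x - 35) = 1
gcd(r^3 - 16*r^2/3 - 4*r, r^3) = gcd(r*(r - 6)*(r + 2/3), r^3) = r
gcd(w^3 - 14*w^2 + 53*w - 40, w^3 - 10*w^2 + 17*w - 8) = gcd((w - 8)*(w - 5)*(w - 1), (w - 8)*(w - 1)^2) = w^2 - 9*w + 8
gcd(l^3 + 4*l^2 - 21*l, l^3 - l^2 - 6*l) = l^2 - 3*l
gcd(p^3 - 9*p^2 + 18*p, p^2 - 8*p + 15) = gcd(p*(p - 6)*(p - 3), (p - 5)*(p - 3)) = p - 3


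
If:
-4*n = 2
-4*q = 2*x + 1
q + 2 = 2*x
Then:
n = -1/2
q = -3/5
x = 7/10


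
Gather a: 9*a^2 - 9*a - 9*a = 9*a^2 - 18*a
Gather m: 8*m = 8*m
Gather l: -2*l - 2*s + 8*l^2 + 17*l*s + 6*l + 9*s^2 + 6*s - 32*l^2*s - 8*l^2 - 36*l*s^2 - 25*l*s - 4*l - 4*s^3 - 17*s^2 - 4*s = -32*l^2*s + l*(-36*s^2 - 8*s) - 4*s^3 - 8*s^2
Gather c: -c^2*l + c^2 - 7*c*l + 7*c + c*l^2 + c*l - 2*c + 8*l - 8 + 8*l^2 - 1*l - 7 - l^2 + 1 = c^2*(1 - l) + c*(l^2 - 6*l + 5) + 7*l^2 + 7*l - 14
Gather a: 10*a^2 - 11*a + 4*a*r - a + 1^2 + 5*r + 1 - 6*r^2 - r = 10*a^2 + a*(4*r - 12) - 6*r^2 + 4*r + 2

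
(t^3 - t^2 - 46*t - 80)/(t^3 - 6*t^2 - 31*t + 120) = (t + 2)/(t - 3)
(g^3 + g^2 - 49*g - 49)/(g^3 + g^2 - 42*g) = (g^2 - 6*g - 7)/(g*(g - 6))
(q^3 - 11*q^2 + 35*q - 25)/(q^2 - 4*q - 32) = (-q^3 + 11*q^2 - 35*q + 25)/(-q^2 + 4*q + 32)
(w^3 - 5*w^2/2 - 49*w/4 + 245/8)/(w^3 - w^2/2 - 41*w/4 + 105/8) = (2*w - 7)/(2*w - 3)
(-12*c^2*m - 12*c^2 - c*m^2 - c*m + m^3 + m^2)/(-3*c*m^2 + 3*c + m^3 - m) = (12*c^2 + c*m - m^2)/(3*c*m - 3*c - m^2 + m)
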